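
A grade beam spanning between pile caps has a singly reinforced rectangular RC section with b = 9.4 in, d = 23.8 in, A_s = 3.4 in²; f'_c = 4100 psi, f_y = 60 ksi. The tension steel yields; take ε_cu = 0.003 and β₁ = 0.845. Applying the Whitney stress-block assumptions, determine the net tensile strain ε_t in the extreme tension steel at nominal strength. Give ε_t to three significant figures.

a = A_s f_y/(0.85 f'_c b) = 6.227 in.
β₁ = 0.845, so c = a/β₁ = 6.227/0.845 = 7.369 in.
From the linear strain diagram with ε_cu = 0.003: ε_t = 0.003 (d − c)/c = 0.003 × (23.8 − 7.369)/7.369 = 0.00669.
Since ε_t ≥ 0.005, the section is tension-controlled.

ε_t ≈ 0.00669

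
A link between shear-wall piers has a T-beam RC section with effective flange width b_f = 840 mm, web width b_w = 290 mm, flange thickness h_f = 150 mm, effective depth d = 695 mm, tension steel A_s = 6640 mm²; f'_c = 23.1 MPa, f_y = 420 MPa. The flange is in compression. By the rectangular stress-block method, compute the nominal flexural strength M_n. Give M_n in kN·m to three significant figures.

Tension: T = A_s f_y = 6640 × 420 = 2788800 N.
Try a within the flange: a = T/(0.85 f'_c b_f) = 2788800/(0.85 × 23.1 × 840) = 169.09 mm.
a = 169.09 > h_f = 150 mm: the block extends into the web. Split into flange-overhang and web parts.
C_f = 0.85 f'_c (b_f − b_w) h_f = 0.85 × 23.1 × (840 − 290) × 150 = 1619888 N.
Remaining web compression depth: a_w = (T − C_f)/(0.85 f'_c b_w) = (2788800 − 1619888)/(0.85 × 23.1 × 290) = 205.28 mm.
M_n = C_f(d − h_f/2) + (T − C_f)(d − a_w/2) = 1619888 × (695 − 75) + 1168912 × (695 − 102.64) = 1004.33 + 692.42 = 1696.75 × 10⁶ N·mm.
M_n = 1696.75 kN·m.

M_n ≈ 1700 kN·m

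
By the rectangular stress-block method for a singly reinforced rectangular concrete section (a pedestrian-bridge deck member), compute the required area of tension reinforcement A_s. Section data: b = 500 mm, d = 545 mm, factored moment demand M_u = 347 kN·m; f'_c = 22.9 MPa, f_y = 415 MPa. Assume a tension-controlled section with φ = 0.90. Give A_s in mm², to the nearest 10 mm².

M_n = M_u/φ = 347/0.90 = 385.556 kN·m.
With M_n = 0.85 f'_c a b (d − a/2), solve the quadratic for a:
a = d − √(d² − 2M_n/(0.85 f'_c b)) = 545 − √(545² − 2 × 385.556×10⁶/(0.85 × 22.9 × 500)) = 78.32 mm.
A_s = 0.85 f'_c a b / f_y = 0.85 × 22.9 × 78.32 × 500 / 415 = 1836.7 mm².

A_s ≈ 1840 mm²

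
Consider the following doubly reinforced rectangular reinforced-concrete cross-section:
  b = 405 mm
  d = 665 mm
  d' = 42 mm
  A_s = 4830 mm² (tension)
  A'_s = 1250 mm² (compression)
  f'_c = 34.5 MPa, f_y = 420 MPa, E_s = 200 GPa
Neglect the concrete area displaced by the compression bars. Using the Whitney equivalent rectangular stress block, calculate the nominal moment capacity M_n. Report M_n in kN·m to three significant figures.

Assume both tension and compression steel yield.
Net tension couple steel: A_s − A'_s = 3580 mm².
a = (A_s − A'_s) f_y / (0.85 f'_c b) = 1503600/(0.85 × 34.5 × 405) = 126.60 mm.
c = a/β₁ = 126.60/0.804 = 157.46 mm; ε'_s = 0.003(c − d')/c = 0.0022 ≥ f_y/E_s = 0.0021, so compression steel does yield.
M_n = (A_s − A'_s) f_y (d − a/2) + A'_s f_y (d − d') = [1503600 × (665 − 63.3) + 525000 × (665 − 42)] × 10⁻⁶ = 904.72 + 327.08 = 1231.80 kN·m.

M_n ≈ 1230 kN·m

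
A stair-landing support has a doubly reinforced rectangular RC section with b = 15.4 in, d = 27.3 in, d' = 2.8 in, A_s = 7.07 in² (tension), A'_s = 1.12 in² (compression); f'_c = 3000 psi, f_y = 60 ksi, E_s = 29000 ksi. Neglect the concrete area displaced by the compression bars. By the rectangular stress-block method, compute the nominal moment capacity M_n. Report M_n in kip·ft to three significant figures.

Assume both steels yield.
a = (A_s − A'_s) f_y/(0.85 f'_c b) = (7.07 − 1.12) × 60/(0.85 × 3 × 15.4) = 9.091 in.
c = a/β₁ = 9.091/0.85 = 10.695 in; ε'_s = 0.003(c − d')/c = 0.0022 ≥ ε_y = 0.0021, so the compression steel yields.
M_n = (A_s − A'_s) f_y (d − a/2) + A'_s f_y (d − d') = 357 × (27.3 − 4.5455) + 67.2 × (27.3 − 2.8) = 8123.4 + 1646.4 = 9769.8 kip·in = 9769.8/12 = 814.15 kip·ft.

M_n ≈ 814 kip·ft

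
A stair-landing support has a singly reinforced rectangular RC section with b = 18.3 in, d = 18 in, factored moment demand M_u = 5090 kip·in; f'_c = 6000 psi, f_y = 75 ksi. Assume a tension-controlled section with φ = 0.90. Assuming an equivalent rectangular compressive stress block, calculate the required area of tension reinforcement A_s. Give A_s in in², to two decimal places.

A_s ≈ 4.68 in²

M_n = M_u/φ = 5090/0.90 = 5655.56 kip·in.
From M_n = 0.85 f'_c a b (d − a/2):
a = d − √(d² − 2M_n/(0.85 f'_c b)) = 18 − √(18² − 2 × 5655.56/(0.85 × 6 × 18.3)) = 3.759 in.
A_s = 0.85 f'_c a b / f_y = 0.85 × 6 × 3.759 × 18.3 / 75 = 4.678 in².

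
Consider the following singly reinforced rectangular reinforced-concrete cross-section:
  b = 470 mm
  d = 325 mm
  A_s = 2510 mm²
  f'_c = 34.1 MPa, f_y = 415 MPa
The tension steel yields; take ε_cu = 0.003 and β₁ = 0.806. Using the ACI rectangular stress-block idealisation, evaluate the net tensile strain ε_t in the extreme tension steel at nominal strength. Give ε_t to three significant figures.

a = A_s f_y/(0.85 f'_c b) = 76.46 mm.
β₁ = 0.806, so c = a/β₁ = 76.46/0.806 = 94.86 mm.
From the linear strain diagram with ε_cu = 0.003: ε_t = 0.003 (d − c)/c = 0.003 × (325 − 94.86)/94.86 = 0.00728.
Since ε_t ≥ 0.005, the section is tension-controlled.

ε_t ≈ 0.00728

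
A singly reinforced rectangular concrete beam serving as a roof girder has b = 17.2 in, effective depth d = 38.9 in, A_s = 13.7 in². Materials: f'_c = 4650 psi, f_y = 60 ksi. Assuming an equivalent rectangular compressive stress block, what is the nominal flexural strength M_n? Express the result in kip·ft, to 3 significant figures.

M_n ≈ 2250 kip·ft

T = A_s f_y = 13.7 × 60 = 822 kips.
a = T/(0.85 f'_c b) = 822/(0.85 × 4.65 × 17.2) = 12.091 in.
M_n = T(d − a/2) = 822 × (38.9 − 6.0455) = 27006.4 kip·in = 27006.4/12 = 2250.53 kip·ft.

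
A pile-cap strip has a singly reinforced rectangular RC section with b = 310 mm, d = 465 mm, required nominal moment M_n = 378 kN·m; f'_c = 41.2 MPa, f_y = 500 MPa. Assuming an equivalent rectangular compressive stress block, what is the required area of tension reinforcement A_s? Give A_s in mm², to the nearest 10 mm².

With M_n = 0.85 f'_c a b (d − a/2), solve the quadratic for a:
a = d − √(d² − 2M_n/(0.85 f'_c b)) = 465 − √(465² − 2 × 378×10⁶/(0.85 × 41.2 × 310)) = 82.13 mm.
A_s = 0.85 f'_c a b / f_y = 0.85 × 41.2 × 82.13 × 310 / 500 = 1783.2 mm².

A_s ≈ 1780 mm²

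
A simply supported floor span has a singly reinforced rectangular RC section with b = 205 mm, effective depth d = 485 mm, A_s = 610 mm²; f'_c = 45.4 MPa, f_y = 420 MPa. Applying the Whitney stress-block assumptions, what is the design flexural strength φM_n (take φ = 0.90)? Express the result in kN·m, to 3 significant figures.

φM_n ≈ 108 kN·m

T = A_s f_y = 610 × 420 = 256200 N = 256.2 kN.
From C = T: a = T/(0.85 f'_c b) = 256200/(0.85 × 45.4 × 205) = 32.39 mm.
M_n = T(d − a/2) = 256.2 kN × (485 − 16.195) mm = 120.11 kN·m.
φM_n = 0.90 × 120.11 = 108.10 kN·m.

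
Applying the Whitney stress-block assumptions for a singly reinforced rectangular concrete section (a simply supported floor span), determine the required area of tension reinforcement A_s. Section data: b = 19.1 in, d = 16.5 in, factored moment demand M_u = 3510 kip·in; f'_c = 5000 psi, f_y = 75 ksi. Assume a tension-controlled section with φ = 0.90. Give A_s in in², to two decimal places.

A_s ≈ 3.49 in²

M_n = M_u/φ = 3510/0.90 = 3900 kip·in.
From M_n = 0.85 f'_c a b (d − a/2):
a = d − √(d² − 2M_n/(0.85 f'_c b)) = 16.5 − √(16.5² − 2 × 3900/(0.85 × 5 × 19.1)) = 3.227 in.
A_s = 0.85 f'_c a b / f_y = 0.85 × 5 × 3.227 × 19.1 / 75 = 3.493 in².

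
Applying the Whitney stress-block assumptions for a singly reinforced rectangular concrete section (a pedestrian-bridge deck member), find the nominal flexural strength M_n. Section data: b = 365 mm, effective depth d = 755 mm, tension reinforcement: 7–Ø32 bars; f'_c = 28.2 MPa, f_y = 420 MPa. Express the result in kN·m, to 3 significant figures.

M_n ≈ 1470 kN·m

A_s = 7 × 804 = 5628 mm².
T = A_s f_y = 5628 × 420 = 2363760 N = 2363.76 kN.
From C = T: a = T/(0.85 f'_c b) = 2363760/(0.85 × 28.2 × 365) = 270.17 mm.
M_n = T(d − a/2) = 2363.76 kN × (755 − 135.085) mm = 1465.33 kN·m.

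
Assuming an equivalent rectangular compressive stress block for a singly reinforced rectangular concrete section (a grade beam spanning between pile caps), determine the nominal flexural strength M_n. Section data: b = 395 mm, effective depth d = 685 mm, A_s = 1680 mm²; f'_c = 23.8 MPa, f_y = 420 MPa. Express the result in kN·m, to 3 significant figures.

T = A_s f_y = 1680 × 420 = 705600 N = 705.6 kN.
From C = T: a = T/(0.85 f'_c b) = 705600/(0.85 × 23.8 × 395) = 88.30 mm.
M_n = T(d − a/2) = 705.6 kN × (685 − 44.15) mm = 452.18 kN·m.

M_n ≈ 452 kN·m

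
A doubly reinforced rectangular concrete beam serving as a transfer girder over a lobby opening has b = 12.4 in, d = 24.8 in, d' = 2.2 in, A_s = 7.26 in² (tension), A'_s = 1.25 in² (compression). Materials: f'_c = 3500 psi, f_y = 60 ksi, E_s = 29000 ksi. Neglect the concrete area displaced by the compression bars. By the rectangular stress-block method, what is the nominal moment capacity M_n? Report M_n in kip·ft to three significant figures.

Assume both steels yield.
a = (A_s − A'_s) f_y/(0.85 f'_c b) = (7.26 − 1.25) × 60/(0.85 × 3.5 × 12.4) = 9.775 in.
c = a/β₁ = 9.775/0.85 = 11.500 in; ε'_s = 0.003(c − d')/c = 0.0024 ≥ ε_y = 0.0021, so the compression steel yields.
M_n = (A_s − A'_s) f_y (d − a/2) + A'_s f_y (d − d') = 360.6 × (24.8 − 4.8875) + 75 × (24.8 − 2.2) = 7180.4 + 1695.0 = 8875.4 kip·in = 8875.4/12 = 739.62 kip·ft.

M_n ≈ 740 kip·ft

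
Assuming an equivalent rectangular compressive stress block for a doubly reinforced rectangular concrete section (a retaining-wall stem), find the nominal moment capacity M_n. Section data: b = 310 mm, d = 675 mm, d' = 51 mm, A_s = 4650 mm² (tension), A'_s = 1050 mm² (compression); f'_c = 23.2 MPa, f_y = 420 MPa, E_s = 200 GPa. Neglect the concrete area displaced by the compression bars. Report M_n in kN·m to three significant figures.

Assume both tension and compression steel yield.
Net tension couple steel: A_s − A'_s = 3600 mm².
a = (A_s − A'_s) f_y / (0.85 f'_c b) = 1512000/(0.85 × 23.2 × 310) = 247.33 mm.
c = a/β₁ = 247.33/0.85 = 290.98 mm; ε'_s = 0.003(c − d')/c = 0.0025 ≥ f_y/E_s = 0.0021, so compression steel does yield.
M_n = (A_s − A'_s) f_y (d − a/2) + A'_s f_y (d − d') = [1512000 × (675 − 123.665) + 441000 × (675 − 51)] × 10⁻⁶ = 833.62 + 275.18 = 1108.80 kN·m.

M_n ≈ 1110 kN·m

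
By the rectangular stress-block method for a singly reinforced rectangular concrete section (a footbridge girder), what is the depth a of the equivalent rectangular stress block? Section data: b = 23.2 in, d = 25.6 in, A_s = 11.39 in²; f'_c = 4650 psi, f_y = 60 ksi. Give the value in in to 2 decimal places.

a ≈ 7.45 in

T = A_s f_y = 11.39 × 60 = 683.4 kips.
a = T/(0.85 f'_c b) = 683.4/(0.85 × 4.65 × 23.2) = 7.45 in.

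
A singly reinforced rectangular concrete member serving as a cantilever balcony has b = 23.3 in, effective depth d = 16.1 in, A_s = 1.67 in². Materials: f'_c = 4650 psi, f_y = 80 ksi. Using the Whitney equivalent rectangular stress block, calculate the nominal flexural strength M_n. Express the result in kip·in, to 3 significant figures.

M_n ≈ 2050 kip·in

T = A_s f_y = 1.67 × 80 = 133.6 kips.
a = T/(0.85 f'_c b) = 133.6/(0.85 × 4.65 × 23.3) = 1.451 in.
M_n = T(d − a/2) = 133.6 × (16.1 − 0.7255) = 2054.0 kip·in.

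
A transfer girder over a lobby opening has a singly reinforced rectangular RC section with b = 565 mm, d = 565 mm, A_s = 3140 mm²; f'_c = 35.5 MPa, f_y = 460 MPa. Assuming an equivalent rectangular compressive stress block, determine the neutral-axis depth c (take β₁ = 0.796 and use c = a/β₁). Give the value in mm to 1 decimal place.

T = A_s f_y = 3140 × 460 = 1444400 N = 1444.4 kN.
Setting C = 0.85 f'_c a b equal to T: a = 1444400/(0.85 × 35.5 × 565) = 84.721 mm.
With β₁ = 0.796, c = a/β₁ = 84.721/0.796 = 106.4 mm.

c ≈ 106.4 mm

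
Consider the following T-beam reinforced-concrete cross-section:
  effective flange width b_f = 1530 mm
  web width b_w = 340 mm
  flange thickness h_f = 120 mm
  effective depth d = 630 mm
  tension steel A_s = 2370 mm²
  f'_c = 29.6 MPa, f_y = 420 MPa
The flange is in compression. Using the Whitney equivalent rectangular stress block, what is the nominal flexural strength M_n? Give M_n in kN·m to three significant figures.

Tension: T = A_s f_y = 2370 × 420 = 995400 N.
Try a within the flange: a = T/(0.85 f'_c b_f) = 995400/(0.85 × 29.6 × 1530) = 25.86 mm.
Since a = 25.86 ≤ h_f = 120 mm, the stress block lies entirely in the flange; analyse as a rectangular beam of width b_f.
M_n = T(d − a/2) = 995400 × (630 − 12.93) = 614.23 × 10⁶ N·mm.
M_n = 614.23 kN·m.

M_n ≈ 614 kN·m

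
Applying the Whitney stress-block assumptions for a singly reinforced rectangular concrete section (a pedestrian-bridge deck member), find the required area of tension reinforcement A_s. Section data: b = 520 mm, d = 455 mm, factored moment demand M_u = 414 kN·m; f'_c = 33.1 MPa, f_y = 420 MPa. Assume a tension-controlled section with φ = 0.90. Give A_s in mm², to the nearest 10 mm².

A_s ≈ 2620 mm²

M_n = M_u/φ = 414/0.90 = 460 kN·m.
With M_n = 0.85 f'_c a b (d − a/2), solve the quadratic for a:
a = d − √(d² − 2M_n/(0.85 f'_c b)) = 455 − √(455² − 2 × 460×10⁶/(0.85 × 33.1 × 520)) = 75.34 mm.
A_s = 0.85 f'_c a b / f_y = 0.85 × 33.1 × 75.34 × 520 / 420 = 2624.4 mm².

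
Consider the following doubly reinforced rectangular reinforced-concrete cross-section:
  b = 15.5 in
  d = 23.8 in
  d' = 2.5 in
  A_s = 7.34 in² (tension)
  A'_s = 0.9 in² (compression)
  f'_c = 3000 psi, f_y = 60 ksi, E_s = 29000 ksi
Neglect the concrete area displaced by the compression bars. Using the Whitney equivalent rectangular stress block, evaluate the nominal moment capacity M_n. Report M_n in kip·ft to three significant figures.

Assume both steels yield.
a = (A_s − A'_s) f_y/(0.85 f'_c b) = (7.34 − 0.9) × 60/(0.85 × 3 × 15.5) = 9.776 in.
c = a/β₁ = 9.776/0.85 = 11.501 in; ε'_s = 0.003(c − d')/c = 0.0023 ≥ ε_y = 0.0021, so the compression steel yields.
M_n = (A_s − A'_s) f_y (d − a/2) + A'_s f_y (d − d') = 386.4 × (23.8 − 4.888) + 54 × (23.8 − 2.5) = 7307.6 + 1150.2 = 8457.8 kip·in = 8457.8/12 = 704.82 kip·ft.

M_n ≈ 705 kip·ft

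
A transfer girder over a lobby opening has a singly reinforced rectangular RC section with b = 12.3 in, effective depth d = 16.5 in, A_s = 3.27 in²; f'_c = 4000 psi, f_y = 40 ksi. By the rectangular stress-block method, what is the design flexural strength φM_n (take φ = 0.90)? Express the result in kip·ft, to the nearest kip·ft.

φM_n ≈ 147 kip·ft

T = A_s f_y = 3.27 × 40 = 130.8 kips.
a = T/(0.85 f'_c b) = 130.8/(0.85 × 4 × 12.3) = 3.128 in.
M_n = T(d − a/2) = 130.8 × (16.5 − 1.564) = 1953.6 kip·in = 1953.6/12 = 162.80 kip·ft.
φM_n = 0.90 × 162.80 = 146.52 kip·ft.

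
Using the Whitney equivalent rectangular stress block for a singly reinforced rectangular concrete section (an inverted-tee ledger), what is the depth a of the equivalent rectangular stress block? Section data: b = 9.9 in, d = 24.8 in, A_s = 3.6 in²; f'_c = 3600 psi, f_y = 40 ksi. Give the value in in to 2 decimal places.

a ≈ 4.75 in

T = A_s f_y = 3.6 × 40 = 144 kips.
a = T/(0.85 f'_c b) = 144/(0.85 × 3.6 × 9.9) = 4.75 in.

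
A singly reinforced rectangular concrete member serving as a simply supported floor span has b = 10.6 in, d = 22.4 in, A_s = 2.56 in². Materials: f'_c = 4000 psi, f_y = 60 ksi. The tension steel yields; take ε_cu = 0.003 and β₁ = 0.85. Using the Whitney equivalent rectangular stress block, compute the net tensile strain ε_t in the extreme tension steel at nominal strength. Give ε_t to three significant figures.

ε_t ≈ 0.0104

a = A_s f_y/(0.85 f'_c b) = 4.262 in.
β₁ = 0.85, so c = a/β₁ = 4.262/0.85 = 5.014 in.
From the linear strain diagram with ε_cu = 0.003: ε_t = 0.003 (d − c)/c = 0.003 × (22.4 − 5.014)/5.014 = 0.0104.
Since ε_t ≥ 0.005, the section is tension-controlled.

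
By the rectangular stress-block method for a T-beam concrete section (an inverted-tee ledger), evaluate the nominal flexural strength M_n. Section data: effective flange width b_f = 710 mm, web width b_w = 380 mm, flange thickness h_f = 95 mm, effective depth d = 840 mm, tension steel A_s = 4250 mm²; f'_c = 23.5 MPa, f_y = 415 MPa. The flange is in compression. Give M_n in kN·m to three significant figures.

Tension: T = A_s f_y = 4250 × 415 = 1763750 N.
Try a within the flange: a = T/(0.85 f'_c b_f) = 1763750/(0.85 × 23.5 × 710) = 124.36 mm.
a = 124.36 > h_f = 95 mm: the block extends into the web. Split into flange-overhang and web parts.
C_f = 0.85 f'_c (b_f − b_w) h_f = 0.85 × 23.5 × (710 − 380) × 95 = 626216 N.
Remaining web compression depth: a_w = (T − C_f)/(0.85 f'_c b_w) = (1763750 − 626216)/(0.85 × 23.5 × 380) = 149.86 mm.
M_n = C_f(d − h_f/2) + (T − C_f)(d − a_w/2) = 626216 × (840 − 47.5) + 1137534 × (840 − 74.93) = 496.28 + 870.29 = 1366.57 × 10⁶ N·mm.
M_n = 1366.57 kN·m.

M_n ≈ 1370 kN·m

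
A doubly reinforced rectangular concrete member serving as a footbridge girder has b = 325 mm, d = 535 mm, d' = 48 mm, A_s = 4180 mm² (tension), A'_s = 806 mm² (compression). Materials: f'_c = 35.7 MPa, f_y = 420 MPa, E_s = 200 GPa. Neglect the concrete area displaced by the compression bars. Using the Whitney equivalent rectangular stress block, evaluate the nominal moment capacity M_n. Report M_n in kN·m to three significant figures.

Assume both tension and compression steel yield.
Net tension couple steel: A_s − A'_s = 3374 mm².
a = (A_s − A'_s) f_y / (0.85 f'_c b) = 1417080/(0.85 × 35.7 × 325) = 143.69 mm.
c = a/β₁ = 143.69/0.795 = 180.74 mm; ε'_s = 0.003(c − d')/c = 0.0022 ≥ f_y/E_s = 0.0021, so compression steel does yield.
M_n = (A_s − A'_s) f_y (d − a/2) + A'_s f_y (d − d') = [1417080 × (535 − 71.845) + 338520 × (535 − 48)] × 10⁻⁶ = 656.33 + 164.86 = 821.19 kN·m.

M_n ≈ 821 kN·m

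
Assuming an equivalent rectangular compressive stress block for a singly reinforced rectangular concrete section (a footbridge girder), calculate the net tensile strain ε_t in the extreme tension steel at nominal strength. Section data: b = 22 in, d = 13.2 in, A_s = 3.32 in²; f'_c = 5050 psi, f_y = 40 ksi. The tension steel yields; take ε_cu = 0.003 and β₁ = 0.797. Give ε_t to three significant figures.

ε_t ≈ 0.0194

a = A_s f_y/(0.85 f'_c b) = 1.406 in.
β₁ = 0.797, so c = a/β₁ = 1.406/0.797 = 1.764 in.
From the linear strain diagram with ε_cu = 0.003: ε_t = 0.003 (d − c)/c = 0.003 × (13.2 − 1.764)/1.764 = 0.0194.
Since ε_t ≥ 0.005, the section is tension-controlled.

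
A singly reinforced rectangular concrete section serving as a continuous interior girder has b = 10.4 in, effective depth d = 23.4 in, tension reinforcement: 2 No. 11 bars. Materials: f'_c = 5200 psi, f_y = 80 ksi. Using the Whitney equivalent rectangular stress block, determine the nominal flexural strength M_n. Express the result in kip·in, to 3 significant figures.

M_n ≈ 5160 kip·in

A_s = 2 × 1.56 = 3.12 in².
T = A_s f_y = 3.12 × 80 = 249.6 kips.
a = T/(0.85 f'_c b) = 249.6/(0.85 × 5.2 × 10.4) = 5.430 in.
M_n = T(d − a/2) = 249.6 × (23.4 − 2.715) = 5163.0 kip·in.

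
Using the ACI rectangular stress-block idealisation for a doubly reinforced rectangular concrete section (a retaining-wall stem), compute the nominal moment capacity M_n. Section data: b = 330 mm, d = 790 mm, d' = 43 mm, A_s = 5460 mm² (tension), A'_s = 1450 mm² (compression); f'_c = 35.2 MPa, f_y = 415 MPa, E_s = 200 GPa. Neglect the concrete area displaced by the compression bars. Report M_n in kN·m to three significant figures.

Assume both tension and compression steel yield.
Net tension couple steel: A_s − A'_s = 4010 mm².
a = (A_s − A'_s) f_y / (0.85 f'_c b) = 1664150/(0.85 × 35.2 × 330) = 168.55 mm.
c = a/β₁ = 168.55/0.799 = 210.95 mm; ε'_s = 0.003(c − d')/c = 0.0024 ≥ f_y/E_s = 0.0021, so compression steel does yield.
M_n = (A_s − A'_s) f_y (d − a/2) + A'_s f_y (d − d') = [1664150 × (790 − 84.275) + 601750 × (790 − 43)] × 10⁻⁶ = 1174.43 + 449.51 = 1623.94 kN·m.

M_n ≈ 1620 kN·m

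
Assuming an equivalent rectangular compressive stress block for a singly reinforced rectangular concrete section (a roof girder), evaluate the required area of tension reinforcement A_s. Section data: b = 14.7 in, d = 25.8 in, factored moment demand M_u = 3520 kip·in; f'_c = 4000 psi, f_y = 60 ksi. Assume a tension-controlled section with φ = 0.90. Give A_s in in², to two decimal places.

A_s ≈ 2.70 in²

M_n = M_u/φ = 3520/0.90 = 3911.11 kip·in.
From M_n = 0.85 f'_c a b (d − a/2):
a = d − √(d² − 2M_n/(0.85 f'_c b)) = 25.8 − √(25.8² − 2 × 3911.11/(0.85 × 4 × 14.7)) = 3.236 in.
A_s = 0.85 f'_c a b / f_y = 0.85 × 4 × 3.236 × 14.7 / 60 = 2.696 in².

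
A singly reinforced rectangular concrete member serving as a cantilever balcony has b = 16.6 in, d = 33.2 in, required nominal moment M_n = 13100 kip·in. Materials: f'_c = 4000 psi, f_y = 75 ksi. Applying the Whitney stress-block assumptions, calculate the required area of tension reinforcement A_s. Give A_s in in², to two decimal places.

From M_n = 0.85 f'_c a b (d − a/2):
a = d − √(d² − 2M_n/(0.85 f'_c b)) = 33.2 − √(33.2² − 2 × 13100/(0.85 × 4 × 16.6)) = 7.941 in.
A_s = 0.85 f'_c a b / f_y = 0.85 × 4 × 7.941 × 16.6 / 75 = 5.976 in².

A_s ≈ 5.98 in²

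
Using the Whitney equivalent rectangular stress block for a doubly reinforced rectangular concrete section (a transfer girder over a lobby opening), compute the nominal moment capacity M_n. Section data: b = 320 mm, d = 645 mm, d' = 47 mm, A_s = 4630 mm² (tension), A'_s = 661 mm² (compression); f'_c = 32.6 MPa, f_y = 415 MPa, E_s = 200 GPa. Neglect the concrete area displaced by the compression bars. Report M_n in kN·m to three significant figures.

M_n ≈ 1070 kN·m

Assume both tension and compression steel yield.
Net tension couple steel: A_s − A'_s = 3969 mm².
a = (A_s − A'_s) f_y / (0.85 f'_c b) = 1647135/(0.85 × 32.6 × 320) = 185.76 mm.
c = a/β₁ = 185.76/0.817 = 227.37 mm; ε'_s = 0.003(c − d')/c = 0.0024 ≥ f_y/E_s = 0.0021, so compression steel does yield.
M_n = (A_s − A'_s) f_y (d − a/2) + A'_s f_y (d − d') = [1647135 × (645 − 92.88) + 274315 × (645 − 47)] × 10⁻⁶ = 909.42 + 164.04 = 1073.46 kN·m.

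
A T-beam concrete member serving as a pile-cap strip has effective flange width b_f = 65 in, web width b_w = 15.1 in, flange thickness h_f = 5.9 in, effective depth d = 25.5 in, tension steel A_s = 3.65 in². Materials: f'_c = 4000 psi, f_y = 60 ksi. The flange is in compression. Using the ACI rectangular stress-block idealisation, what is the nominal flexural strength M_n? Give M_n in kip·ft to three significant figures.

M_n ≈ 456 kip·ft

Tension: T = A_s f_y = 3.65 × 60 = 219 kips.
Try a within the flange: a = T/(0.85 f'_c b_f) = 219/(0.85 × 4 × 65) = 0.991 in.
Since a = 0.991 ≤ h_f = 5.9 in, the stress block lies entirely in the flange; analyse as a rectangular beam of width b_f.
M_n = T(d − a/2) = 219 × (25.5 − 0.4955) = 5476.0 kip·in.
M_n = 5476.0/12 = 456.33 kip·ft.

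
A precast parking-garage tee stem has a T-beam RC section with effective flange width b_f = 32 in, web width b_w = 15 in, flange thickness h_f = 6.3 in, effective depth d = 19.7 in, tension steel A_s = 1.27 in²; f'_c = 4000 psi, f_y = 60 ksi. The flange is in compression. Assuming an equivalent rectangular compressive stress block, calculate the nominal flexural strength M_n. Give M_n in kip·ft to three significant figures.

M_n ≈ 123 kip·ft

Tension: T = A_s f_y = 1.27 × 60 = 76.2 kips.
Try a within the flange: a = T/(0.85 f'_c b_f) = 76.2/(0.85 × 4 × 32) = 0.700 in.
Since a = 0.700 ≤ h_f = 6.3 in, the stress block lies entirely in the flange; analyse as a rectangular beam of width b_f.
M_n = T(d − a/2) = 76.2 × (19.7 − 0.35) = 1474.5 kip·in.
M_n = 1474.5/12 = 122.88 kip·ft.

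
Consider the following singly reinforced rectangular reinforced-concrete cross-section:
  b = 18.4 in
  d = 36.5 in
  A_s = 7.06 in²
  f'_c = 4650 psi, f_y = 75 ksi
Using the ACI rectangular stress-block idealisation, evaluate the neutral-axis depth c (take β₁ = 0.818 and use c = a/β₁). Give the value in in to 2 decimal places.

T = A_s f_y = 7.06 × 75 = 529.5 kips.
a = T/(0.85 f'_c b) = 529.5/(0.85 × 4.65 × 18.4) = 7.2808 in.
With β₁ = 0.818, c = a/β₁ = 7.2808/0.818 = 8.90 in.

c ≈ 8.90 in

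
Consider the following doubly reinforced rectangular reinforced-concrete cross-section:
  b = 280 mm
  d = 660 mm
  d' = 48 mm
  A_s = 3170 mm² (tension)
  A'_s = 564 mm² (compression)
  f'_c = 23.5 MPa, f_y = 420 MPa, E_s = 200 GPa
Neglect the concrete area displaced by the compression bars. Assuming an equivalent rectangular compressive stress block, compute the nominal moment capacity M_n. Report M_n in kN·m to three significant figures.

Assume both tension and compression steel yield.
Net tension couple steel: A_s − A'_s = 2606 mm².
a = (A_s − A'_s) f_y / (0.85 f'_c b) = 1094520/(0.85 × 23.5 × 280) = 195.69 mm.
c = a/β₁ = 195.69/0.85 = 230.22 mm; ε'_s = 0.003(c − d')/c = 0.0024 ≥ f_y/E_s = 0.0021, so compression steel does yield.
M_n = (A_s − A'_s) f_y (d − a/2) + A'_s f_y (d − d') = [1094520 × (660 − 97.845) + 236880 × (660 − 48)] × 10⁻⁶ = 615.29 + 144.97 = 760.26 kN·m.

M_n ≈ 760 kN·m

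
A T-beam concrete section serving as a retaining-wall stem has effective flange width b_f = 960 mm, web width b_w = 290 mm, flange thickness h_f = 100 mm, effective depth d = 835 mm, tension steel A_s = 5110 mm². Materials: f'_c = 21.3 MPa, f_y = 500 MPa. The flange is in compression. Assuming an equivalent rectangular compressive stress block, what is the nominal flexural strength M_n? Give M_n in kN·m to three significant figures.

Tension: T = A_s f_y = 5110 × 500 = 2555000 N.
Try a within the flange: a = T/(0.85 f'_c b_f) = 2555000/(0.85 × 21.3 × 960) = 147.00 mm.
a = 147.00 > h_f = 100 mm: the block extends into the web. Split into flange-overhang and web parts.
C_f = 0.85 f'_c (b_f − b_w) h_f = 0.85 × 21.3 × (960 − 290) × 100 = 1213035 N.
Remaining web compression depth: a_w = (T − C_f)/(0.85 f'_c b_w) = (2555000 − 1213035)/(0.85 × 21.3 × 290) = 255.59 mm.
M_n = C_f(d − h_f/2) + (T − C_f)(d − a_w/2) = 1213035 × (835 − 50) + 1341965 × (835 − 127.795) = 952.23 + 949.04 = 1901.27 × 10⁶ N·mm.
M_n = 1901.27 kN·m.

M_n ≈ 1900 kN·m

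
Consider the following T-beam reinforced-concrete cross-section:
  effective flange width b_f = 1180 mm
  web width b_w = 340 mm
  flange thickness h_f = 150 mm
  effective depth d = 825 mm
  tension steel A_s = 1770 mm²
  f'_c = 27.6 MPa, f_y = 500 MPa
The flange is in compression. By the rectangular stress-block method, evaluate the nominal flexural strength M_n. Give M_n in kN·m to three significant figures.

M_n ≈ 716 kN·m

Tension: T = A_s f_y = 1770 × 500 = 885000 N.
Try a within the flange: a = T/(0.85 f'_c b_f) = 885000/(0.85 × 27.6 × 1180) = 31.97 mm.
Since a = 31.97 ≤ h_f = 150 mm, the stress block lies entirely in the flange; analyse as a rectangular beam of width b_f.
M_n = T(d − a/2) = 885000 × (825 − 15.985) = 715.98 × 10⁶ N·mm.
M_n = 715.98 kN·m.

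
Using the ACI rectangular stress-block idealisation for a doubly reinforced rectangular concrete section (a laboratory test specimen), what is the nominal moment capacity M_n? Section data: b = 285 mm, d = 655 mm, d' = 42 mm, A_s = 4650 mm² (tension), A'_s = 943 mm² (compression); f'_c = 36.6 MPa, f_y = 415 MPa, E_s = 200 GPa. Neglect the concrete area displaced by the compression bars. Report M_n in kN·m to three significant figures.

Assume both tension and compression steel yield.
Net tension couple steel: A_s − A'_s = 3707 mm².
a = (A_s − A'_s) f_y / (0.85 f'_c b) = 1538405/(0.85 × 36.6 × 285) = 173.51 mm.
c = a/β₁ = 173.51/0.789 = 219.91 mm; ε'_s = 0.003(c − d')/c = 0.0024 ≥ f_y/E_s = 0.0021, so compression steel does yield.
M_n = (A_s − A'_s) f_y (d − a/2) + A'_s f_y (d − d') = [1538405 × (655 − 86.755) + 391345 × (655 − 42)] × 10⁻⁶ = 874.19 + 239.89 = 1114.08 kN·m.

M_n ≈ 1110 kN·m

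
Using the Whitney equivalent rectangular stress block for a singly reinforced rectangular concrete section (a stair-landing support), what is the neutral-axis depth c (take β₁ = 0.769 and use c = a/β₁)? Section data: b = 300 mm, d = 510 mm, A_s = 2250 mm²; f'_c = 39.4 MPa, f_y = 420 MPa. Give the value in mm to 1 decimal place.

c ≈ 122.3 mm

T = A_s f_y = 2250 × 420 = 945000 N = 945 kN.
Setting C = 0.85 f'_c a b equal to T: a = 945000/(0.85 × 39.4 × 300) = 94.058 mm.
With β₁ = 0.769, c = a/β₁ = 94.058/0.769 = 122.3 mm.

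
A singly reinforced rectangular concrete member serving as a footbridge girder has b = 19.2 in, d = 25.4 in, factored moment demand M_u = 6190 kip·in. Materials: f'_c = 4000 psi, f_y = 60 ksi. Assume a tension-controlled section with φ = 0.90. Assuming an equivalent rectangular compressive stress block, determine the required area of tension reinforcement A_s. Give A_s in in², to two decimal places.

M_n = M_u/φ = 6190/0.90 = 6877.78 kip·in.
From M_n = 0.85 f'_c a b (d − a/2):
a = d − √(d² − 2M_n/(0.85 f'_c b)) = 25.4 − √(25.4² − 2 × 6877.78/(0.85 × 4 × 19.2)) = 4.557 in.
A_s = 0.85 f'_c a b / f_y = 0.85 × 4 × 4.557 × 19.2 / 60 = 4.958 in².

A_s ≈ 4.96 in²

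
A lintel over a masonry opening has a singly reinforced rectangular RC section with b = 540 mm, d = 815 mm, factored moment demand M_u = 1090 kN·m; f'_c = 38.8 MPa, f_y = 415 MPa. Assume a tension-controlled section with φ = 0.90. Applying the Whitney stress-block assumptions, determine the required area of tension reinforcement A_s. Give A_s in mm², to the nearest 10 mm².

A_s ≈ 3790 mm²

M_n = M_u/φ = 1090/0.90 = 1211.11 kN·m.
With M_n = 0.85 f'_c a b (d − a/2), solve the quadratic for a:
a = d − √(d² − 2M_n/(0.85 f'_c b)) = 815 − √(815² − 2 × 1211.11×10⁶/(0.85 × 38.8 × 540)) = 88.22 mm.
A_s = 0.85 f'_c a b / f_y = 0.85 × 38.8 × 88.22 × 540 / 415 = 3785.8 mm².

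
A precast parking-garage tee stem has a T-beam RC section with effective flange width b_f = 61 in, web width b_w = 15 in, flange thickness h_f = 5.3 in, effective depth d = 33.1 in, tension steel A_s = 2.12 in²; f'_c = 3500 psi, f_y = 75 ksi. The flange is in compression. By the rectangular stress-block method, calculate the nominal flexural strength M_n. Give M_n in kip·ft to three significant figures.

M_n ≈ 433 kip·ft

Tension: T = A_s f_y = 2.12 × 75 = 159 kips.
Try a within the flange: a = T/(0.85 f'_c b_f) = 159/(0.85 × 3.5 × 61) = 0.876 in.
Since a = 0.876 ≤ h_f = 5.3 in, the stress block lies entirely in the flange; analyse as a rectangular beam of width b_f.
M_n = T(d − a/2) = 159 × (33.1 − 0.438) = 5193.3 kip·in.
M_n = 5193.3/12 = 432.78 kip·ft.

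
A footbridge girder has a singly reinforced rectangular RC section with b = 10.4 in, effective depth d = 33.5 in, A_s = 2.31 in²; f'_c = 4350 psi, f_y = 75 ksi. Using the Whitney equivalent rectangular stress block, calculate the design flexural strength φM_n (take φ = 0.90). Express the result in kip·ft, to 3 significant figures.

φM_n ≈ 406 kip·ft

T = A_s f_y = 2.31 × 75 = 173.25 kips.
a = T/(0.85 f'_c b) = 173.25/(0.85 × 4.35 × 10.4) = 4.505 in.
M_n = T(d − a/2) = 173.25 × (33.5 − 2.2525) = 5413.6 kip·in = 5413.6/12 = 451.13 kip·ft.
φM_n = 0.90 × 451.13 = 406.02 kip·ft.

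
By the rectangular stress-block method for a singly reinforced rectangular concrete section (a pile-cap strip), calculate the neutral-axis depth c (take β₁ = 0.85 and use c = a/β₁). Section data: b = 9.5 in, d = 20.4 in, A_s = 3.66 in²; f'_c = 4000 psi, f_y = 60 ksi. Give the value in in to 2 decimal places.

T = A_s f_y = 3.66 × 60 = 219.6 kips.
a = T/(0.85 f'_c b) = 219.6/(0.85 × 4 × 9.5) = 6.7988 in.
With β₁ = 0.85, c = a/β₁ = 6.7988/0.85 = 8.00 in.

c ≈ 8.00 in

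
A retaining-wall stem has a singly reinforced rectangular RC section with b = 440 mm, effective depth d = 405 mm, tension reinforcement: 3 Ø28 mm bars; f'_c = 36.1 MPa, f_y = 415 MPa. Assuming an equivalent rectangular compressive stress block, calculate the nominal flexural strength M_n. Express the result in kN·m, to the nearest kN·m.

A_s = 3 × 616 = 1848 mm².
T = A_s f_y = 1848 × 415 = 766920 N = 766.92 kN.
From C = T: a = T/(0.85 f'_c b) = 766920/(0.85 × 36.1 × 440) = 56.80 mm.
M_n = T(d − a/2) = 766.92 kN × (405 − 28.4) mm = 288.82 kN·m.

M_n ≈ 289 kN·m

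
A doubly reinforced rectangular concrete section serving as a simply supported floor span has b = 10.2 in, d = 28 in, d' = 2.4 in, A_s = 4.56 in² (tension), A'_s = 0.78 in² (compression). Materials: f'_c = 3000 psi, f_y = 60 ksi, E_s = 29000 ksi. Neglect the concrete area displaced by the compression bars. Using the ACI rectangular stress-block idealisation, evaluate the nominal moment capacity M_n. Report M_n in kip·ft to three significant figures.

Assume both steels yield.
a = (A_s − A'_s) f_y/(0.85 f'_c b) = (4.56 − 0.78) × 60/(0.85 × 3 × 10.2) = 8.720 in.
c = a/β₁ = 8.720/0.85 = 10.259 in; ε'_s = 0.003(c − d')/c = 0.0023 ≥ ε_y = 0.0021, so the compression steel yields.
M_n = (A_s − A'_s) f_y (d − a/2) + A'_s f_y (d − d') = 226.8 × (28 − 4.36) + 46.8 × (28 − 2.4) = 5361.6 + 1198.1 = 6559.7 kip·in = 6559.7/12 = 546.64 kip·ft.

M_n ≈ 547 kip·ft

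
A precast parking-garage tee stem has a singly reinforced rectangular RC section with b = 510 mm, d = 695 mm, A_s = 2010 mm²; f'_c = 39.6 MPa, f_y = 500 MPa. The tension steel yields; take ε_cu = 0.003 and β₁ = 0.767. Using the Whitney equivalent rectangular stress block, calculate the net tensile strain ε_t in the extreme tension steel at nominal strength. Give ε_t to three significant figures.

ε_t ≈ 0.0243

a = A_s f_y/(0.85 f'_c b) = 58.54 mm.
β₁ = 0.767, so c = a/β₁ = 58.54/0.767 = 76.32 mm.
From the linear strain diagram with ε_cu = 0.003: ε_t = 0.003 (d − c)/c = 0.003 × (695 − 76.32)/76.32 = 0.0243.
Since ε_t ≥ 0.005, the section is tension-controlled.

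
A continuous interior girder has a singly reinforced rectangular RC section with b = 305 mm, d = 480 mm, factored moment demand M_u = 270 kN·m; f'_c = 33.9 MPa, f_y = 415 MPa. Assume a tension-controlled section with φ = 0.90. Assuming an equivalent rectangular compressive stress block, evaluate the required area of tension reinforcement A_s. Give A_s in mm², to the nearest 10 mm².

A_s ≈ 1640 mm²

M_n = M_u/φ = 270/0.90 = 300 kN·m.
With M_n = 0.85 f'_c a b (d − a/2), solve the quadratic for a:
a = d − √(d² − 2M_n/(0.85 f'_c b)) = 480 − √(480² − 2 × 300×10⁶/(0.85 × 33.9 × 305)) = 77.35 mm.
A_s = 0.85 f'_c a b / f_y = 0.85 × 33.9 × 77.35 × 305 / 415 = 1638.1 mm².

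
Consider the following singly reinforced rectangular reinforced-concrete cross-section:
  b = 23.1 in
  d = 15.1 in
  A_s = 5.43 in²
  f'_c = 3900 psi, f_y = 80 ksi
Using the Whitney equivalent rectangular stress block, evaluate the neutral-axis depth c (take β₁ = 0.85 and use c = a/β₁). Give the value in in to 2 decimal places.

c ≈ 6.67 in

T = A_s f_y = 5.43 × 80 = 434.4 kips.
a = T/(0.85 f'_c b) = 434.4/(0.85 × 3.9 × 23.1) = 5.6728 in.
With β₁ = 0.85, c = a/β₁ = 5.6728/0.85 = 6.67 in.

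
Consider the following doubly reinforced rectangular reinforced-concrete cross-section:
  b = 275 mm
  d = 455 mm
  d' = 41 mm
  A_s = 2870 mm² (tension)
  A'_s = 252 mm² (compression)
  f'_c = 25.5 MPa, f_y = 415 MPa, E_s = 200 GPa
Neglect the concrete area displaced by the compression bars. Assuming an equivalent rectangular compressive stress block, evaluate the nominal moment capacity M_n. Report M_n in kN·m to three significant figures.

M_n ≈ 439 kN·m

Assume both tension and compression steel yield.
Net tension couple steel: A_s − A'_s = 2618 mm².
a = (A_s − A'_s) f_y / (0.85 f'_c b) = 1086470/(0.85 × 25.5 × 275) = 182.27 mm.
c = a/β₁ = 182.27/0.85 = 214.44 mm; ε'_s = 0.003(c − d')/c = 0.0024 ≥ f_y/E_s = 0.0021, so compression steel does yield.
M_n = (A_s − A'_s) f_y (d − a/2) + A'_s f_y (d − d') = [1086470 × (455 − 91.135) + 104580 × (455 − 41)] × 10⁻⁶ = 395.33 + 43.30 = 438.63 kN·m.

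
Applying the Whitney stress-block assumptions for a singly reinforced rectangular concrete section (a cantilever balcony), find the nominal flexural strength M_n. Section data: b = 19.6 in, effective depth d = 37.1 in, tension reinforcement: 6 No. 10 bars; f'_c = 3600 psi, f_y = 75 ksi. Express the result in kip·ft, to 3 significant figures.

M_n ≈ 1540 kip·ft

A_s = 6 × 1.27 = 7.62 in².
T = A_s f_y = 7.62 × 75 = 571.5 kips.
a = T/(0.85 f'_c b) = 571.5/(0.85 × 3.6 × 19.6) = 9.529 in.
M_n = T(d − a/2) = 571.5 × (37.1 − 4.7645) = 18479.7 kip·in = 18479.7/12 = 1539.98 kip·ft.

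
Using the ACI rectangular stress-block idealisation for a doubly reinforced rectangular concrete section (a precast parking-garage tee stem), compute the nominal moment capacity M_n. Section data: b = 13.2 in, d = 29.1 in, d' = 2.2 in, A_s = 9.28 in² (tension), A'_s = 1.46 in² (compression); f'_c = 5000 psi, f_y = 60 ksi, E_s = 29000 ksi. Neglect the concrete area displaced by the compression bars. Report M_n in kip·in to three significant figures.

M_n ≈ 14000 kip·in

Assume both steels yield.
a = (A_s − A'_s) f_y/(0.85 f'_c b) = (9.28 − 1.46) × 60/(0.85 × 5 × 13.2) = 8.364 in.
c = a/β₁ = 8.364/0.8 = 10.455 in; ε'_s = 0.003(c − d')/c = 0.0024 ≥ ε_y = 0.0021, so the compression steel yields.
M_n = (A_s − A'_s) f_y (d − a/2) + A'_s f_y (d − d') = 469.2 × (29.1 − 4.182) + 87.6 × (29.1 − 2.2) = 11691.5 + 2356.4 = 14047.9 kip·in.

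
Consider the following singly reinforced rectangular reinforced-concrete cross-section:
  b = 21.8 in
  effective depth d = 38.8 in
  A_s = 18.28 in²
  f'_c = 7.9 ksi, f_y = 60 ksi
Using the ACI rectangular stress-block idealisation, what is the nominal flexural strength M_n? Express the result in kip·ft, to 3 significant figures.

M_n ≈ 3200 kip·ft

T = A_s f_y = 18.28 × 60 = 1096.8 kips.
a = T/(0.85 f'_c b) = 1096.8/(0.85 × 7.9 × 21.8) = 7.492 in.
M_n = T(d − a/2) = 1096.8 × (38.8 − 3.746) = 38447.2 kip·in = 38447.2/12 = 3203.93 kip·ft.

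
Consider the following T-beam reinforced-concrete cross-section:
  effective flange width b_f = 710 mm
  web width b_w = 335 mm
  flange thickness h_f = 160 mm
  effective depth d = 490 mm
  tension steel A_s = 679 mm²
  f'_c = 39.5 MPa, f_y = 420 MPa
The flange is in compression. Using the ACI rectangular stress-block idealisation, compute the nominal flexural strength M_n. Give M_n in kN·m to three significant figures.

Tension: T = A_s f_y = 679 × 420 = 285180 N.
Try a within the flange: a = T/(0.85 f'_c b_f) = 285180/(0.85 × 39.5 × 710) = 11.96 mm.
Since a = 11.96 ≤ h_f = 160 mm, the stress block lies entirely in the flange; analyse as a rectangular beam of width b_f.
M_n = T(d − a/2) = 285180 × (490 − 5.98) = 138.03 × 10⁶ N·mm.
M_n = 138.03 kN·m.

M_n ≈ 138 kN·m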